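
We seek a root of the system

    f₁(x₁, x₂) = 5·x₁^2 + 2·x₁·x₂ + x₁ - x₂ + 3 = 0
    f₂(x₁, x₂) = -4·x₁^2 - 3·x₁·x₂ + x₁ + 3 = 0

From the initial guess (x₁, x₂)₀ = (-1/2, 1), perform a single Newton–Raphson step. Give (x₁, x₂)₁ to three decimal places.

At (-1/2, 1): F = (1.750, 3.000).
Jacobian J = [[10·x₁ + 2·x₂ + 1, 2·x₁ - 1], [-8·x₁ - 3·x₂ + 1, -3·x₁]].
At the point, J = [[-2.000, -2.000], [2.000, 1.500]] (det J = 1.000).
Solving J·Δ = −F gives Δ = (-8.625, 9.500).
Then the next iterate is (x₁, x₂)₁ = (-9.125, 10.500).

(-9.125, 10.500)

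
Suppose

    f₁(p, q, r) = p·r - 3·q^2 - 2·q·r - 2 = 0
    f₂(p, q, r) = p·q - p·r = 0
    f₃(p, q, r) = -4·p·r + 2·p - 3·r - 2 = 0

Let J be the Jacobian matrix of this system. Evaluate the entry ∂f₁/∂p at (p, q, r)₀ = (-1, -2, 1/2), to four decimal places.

0.5000

∂f₁/∂p = r.
At (-1, -2, 1/2) this is 0.5000.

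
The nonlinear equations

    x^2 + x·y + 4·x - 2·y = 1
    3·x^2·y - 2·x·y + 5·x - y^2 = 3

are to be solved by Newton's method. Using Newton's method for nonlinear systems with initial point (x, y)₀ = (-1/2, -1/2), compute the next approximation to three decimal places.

(0.307, -0.293)

At (-1/2, -1/2): F = (-1.500, -6.625).
Jacobian J = [[2·x + y + 4, x - 2], [6·x·y - 2·y + 5, 3·x^2 - 2·x - 2·y]].
At the point, J = [[2.500, -2.500], [7.500, 2.750]] (det J = 25.625).
Solving J·Δ = −F gives Δ = (0.807, 0.207).
Then the next iterate is (x, y)₁ = (0.307, -0.293).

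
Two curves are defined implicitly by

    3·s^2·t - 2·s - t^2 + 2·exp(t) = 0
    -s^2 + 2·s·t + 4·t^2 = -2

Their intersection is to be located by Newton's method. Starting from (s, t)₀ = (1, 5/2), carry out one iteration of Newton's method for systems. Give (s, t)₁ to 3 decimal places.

At (1, 5/2): F = (23.61499, 31.000).
Jacobian J = [[6·s·t - 2, 3·s^2 - 2·t + 2·exp(t)], [-2·s + 2·t, 2·s + 8·t]].
At the point, J = [[13.000, 22.36499], [3.000, 22.000]] (det J = 218.90504).
Solving J·Δ = −F gives Δ = (0.794, -1.517).
Then the next iterate is (s, t)₁ = (1.794, 0.983).

(1.794, 0.983)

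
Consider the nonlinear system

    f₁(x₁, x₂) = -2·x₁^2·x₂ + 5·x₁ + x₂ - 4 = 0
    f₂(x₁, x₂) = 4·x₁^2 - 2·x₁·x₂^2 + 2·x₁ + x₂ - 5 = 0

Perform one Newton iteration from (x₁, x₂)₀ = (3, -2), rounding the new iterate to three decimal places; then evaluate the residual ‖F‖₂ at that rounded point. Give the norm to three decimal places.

At (3, -2): F = (45.000, 11.000).
Jacobian J = [[-4·x₁·x₂ + 5, -2·x₁^2 + 1], [8·x₁ - 2·x₂^2 + 2, -4·x₁·x₂ + 1]].
At the point, J = [[29.000, -17.000], [18.000, 25.000]] (det J = 1031.000).
Solving J·Δ = −F gives Δ = (-1.273, 0.476).
Then the next iterate is (x₁, x₂)₁ = (1.727, -1.524).
Re-evaluating at (1.727, -1.524): F = (12.20175, 0.83794), so ‖F‖₂ = 12.230.

12.230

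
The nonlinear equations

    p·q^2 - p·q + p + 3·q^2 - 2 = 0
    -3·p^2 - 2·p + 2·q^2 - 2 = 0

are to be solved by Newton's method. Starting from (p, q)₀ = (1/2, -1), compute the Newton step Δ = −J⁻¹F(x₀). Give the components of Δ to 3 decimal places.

At (1/2, -1): F = (2.500, -1.750).
Jacobian J = [[q^2 - q + 1, 2·p·q - p + 6·q], [-6·p - 2, 4·q]].
At the point, J = [[3.000, -7.500], [-5.000, -4.000]] (det J = -49.500).
Solving J·Δ = −F gives Δ = (-0.467, 0.146).

(-0.467, 0.146)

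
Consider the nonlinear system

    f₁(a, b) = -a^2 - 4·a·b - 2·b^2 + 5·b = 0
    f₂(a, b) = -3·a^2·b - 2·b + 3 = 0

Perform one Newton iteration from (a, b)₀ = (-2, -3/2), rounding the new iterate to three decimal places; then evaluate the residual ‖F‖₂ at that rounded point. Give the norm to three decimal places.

At (-2, -3/2): F = (-28.000, 24.000).
Jacobian J = [[-2·a - 4·b, -4·a - 4·b + 5], [-6·a·b, -3·a^2 - 2]].
At the point, J = [[10.000, 19.000], [-18.000, -14.000]] (det J = 202.000).
Solving J·Δ = −F gives Δ = (0.317, 1.307).
Then the next iterate is (a, b)₁ = (-1.683, -0.193).
Re-evaluating at (-1.683, -0.193): F = (-5.17126, 5.02601), so ‖F‖₂ = 7.211.

7.211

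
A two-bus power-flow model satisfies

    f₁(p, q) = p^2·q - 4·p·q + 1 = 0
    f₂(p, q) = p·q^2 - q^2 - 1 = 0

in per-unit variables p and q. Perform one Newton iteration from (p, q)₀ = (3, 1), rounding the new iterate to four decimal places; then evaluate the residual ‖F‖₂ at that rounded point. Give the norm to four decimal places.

At (3, 1): F = (-2.0000, 1.0000).
Jacobian J = [[2·p·q - 4·q, p^2 - 4·p], [q^2, 2·p·q - 2·q]].
At the point, J = [[2.0000, -3.0000], [1.0000, 4.0000]] (det J = 11.0000).
Solving J·Δ = −F gives Δ = (0.4545, -0.3636).
Then the next iterate is (p, q)₁ = (3.4545, 0.6364).
Re-evaluating at (3.4545, 0.6364): F = (-0.199251, -0.005915), so ‖F‖₂ = 0.1993.

0.1993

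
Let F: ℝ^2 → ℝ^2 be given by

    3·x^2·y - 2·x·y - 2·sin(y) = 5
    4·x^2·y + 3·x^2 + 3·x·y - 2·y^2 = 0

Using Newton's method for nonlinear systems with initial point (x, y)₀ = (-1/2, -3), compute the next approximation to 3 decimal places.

At (-1/2, -3): F = (-9.96776, -15.750).
Jacobian J = [[6·x·y - 2·y, 3·x^2 - 2·x - 2·cos(y)], [8·x·y + 6·x + 3·y, 4·x^2 + 3·x - 4·y]].
At the point, J = [[15.000, 3.72998], [0.000, 11.500]] (det J = 172.500).
Solving J·Δ = −F gives Δ = (0.324, 1.370).
Then the next iterate is (x, y)₁ = (-0.176, -1.630).

(-0.176, -1.630)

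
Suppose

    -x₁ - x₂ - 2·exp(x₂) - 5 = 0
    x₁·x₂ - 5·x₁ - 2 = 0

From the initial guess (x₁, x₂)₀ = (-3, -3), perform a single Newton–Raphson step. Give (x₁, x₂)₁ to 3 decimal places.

At (-3, -3): F = (0.90043, 22.000).
Jacobian J = [[-1, -2·exp(x₂) - 1], [x₂ - 5, x₁]].
At the point, J = [[-1.000, -1.09957], [-8.000, -3.000]] (det J = -5.79659).
Solving J·Δ = −F gives Δ = (3.707, -2.553).
Then the next iterate is (x₁, x₂)₁ = (0.707, -5.553).

(0.707, -5.553)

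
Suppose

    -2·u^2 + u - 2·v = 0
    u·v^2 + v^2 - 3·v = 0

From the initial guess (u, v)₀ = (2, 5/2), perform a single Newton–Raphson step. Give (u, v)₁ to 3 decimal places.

At (2, 5/2): F = (-11.000, 11.250).
Jacobian J = [[-4·u + 1, -2], [v^2, 2·u·v + 2·v - 3]].
At the point, J = [[-7.000, -2.000], [6.250, 12.000]] (det J = -71.500).
Solving J·Δ = −F gives Δ = (-1.531, -0.140).
Then the next iterate is (u, v)₁ = (0.469, 2.360).

(0.469, 2.360)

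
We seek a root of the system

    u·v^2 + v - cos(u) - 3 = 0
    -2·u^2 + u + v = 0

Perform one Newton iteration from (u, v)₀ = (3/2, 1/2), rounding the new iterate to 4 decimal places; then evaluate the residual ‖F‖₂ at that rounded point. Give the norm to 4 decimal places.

At (3/2, 1/2): F = (-2.195737, -2.5000).
Jacobian J = [[v^2 + sin(u), 2·u·v + 1], [-4·u + 1, 1]].
At the point, J = [[1.247495, 2.5000], [-5.0000, 1.0000]] (det J = 13.747495).
Solving J·Δ = −F gives Δ = (-0.2949, 1.0255).
Then the next iterate is (u, v)₁ = (1.2051, 1.5255).
Re-evaluating at (1.2051, 1.5255): F = (0.972349, -0.173932), so ‖F‖₂ = 0.9878.

0.9878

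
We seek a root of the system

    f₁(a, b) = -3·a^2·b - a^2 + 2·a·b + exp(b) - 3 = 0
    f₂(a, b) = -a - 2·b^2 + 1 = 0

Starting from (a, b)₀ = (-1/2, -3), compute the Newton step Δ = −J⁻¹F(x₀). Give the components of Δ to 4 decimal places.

(-0.0204, 1.3733)

At (-1/2, -3): F = (2.049787, -16.5000).
Jacobian J = [[-6·a·b - 2·a + 2·b, -3·a^2 + 2·a + exp(b)], [-1, -4·b]].
At the point, J = [[-14.0000, -1.700213], [-1.0000, 12.0000]] (det J = -169.700213).
Solving J·Δ = −F gives Δ = (-0.0204, 1.3733).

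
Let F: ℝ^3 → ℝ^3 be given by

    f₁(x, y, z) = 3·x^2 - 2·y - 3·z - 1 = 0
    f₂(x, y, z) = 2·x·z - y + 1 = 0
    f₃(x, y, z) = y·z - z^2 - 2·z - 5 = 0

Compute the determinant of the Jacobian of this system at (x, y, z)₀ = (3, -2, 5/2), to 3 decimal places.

J = [[6·x, -2, -3], [2·z, -1, 2·x], [0, z, y - 2·z - 2]].
At the point, J = [[18.000, -2.000, -3.000], [5.000, -1.000, 6.000], [0.000, 2.500, -9.000]].
det J = -235.500.

-235.500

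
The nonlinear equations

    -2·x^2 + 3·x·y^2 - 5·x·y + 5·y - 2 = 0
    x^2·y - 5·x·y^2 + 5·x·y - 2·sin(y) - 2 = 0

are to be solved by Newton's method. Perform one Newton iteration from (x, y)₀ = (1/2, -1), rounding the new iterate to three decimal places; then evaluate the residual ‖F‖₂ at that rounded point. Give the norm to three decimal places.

3.376

At (1/2, -1): F = (-3.500, -5.56706).
Jacobian J = [[-4·x + 3·y^2 - 5·y, 6·x·y - 5·x + 5], [2·x·y - 5·y^2 + 5·y, x^2 - 10·x·y + 5·x - 2·cos(y)]].
At the point, J = [[6.000, -0.500], [-11.000, 6.66940]] (det J = 34.51637).
Solving J·Δ = −F gives Δ = (0.757, 2.083).
Then the next iterate is (x, y)₁ = (1.257, 1.083).
Re-evaluating at (1.257, 1.083): F = (-2.12879, -2.62049), so ‖F‖₂ = 3.376.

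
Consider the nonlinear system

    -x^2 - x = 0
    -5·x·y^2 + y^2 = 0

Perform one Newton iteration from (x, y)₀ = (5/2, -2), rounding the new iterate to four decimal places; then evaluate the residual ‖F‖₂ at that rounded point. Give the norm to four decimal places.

11.4374

At (5/2, -2): F = (-8.7500, -46.0000).
Jacobian J = [[-2·x - 1, 0], [-5·y^2, -10·x·y + 2·y]].
At the point, J = [[-6.0000, 0.0000], [-20.0000, 46.0000]] (det J = -276.0000).
Solving J·Δ = −F gives Δ = (-1.4583, 0.3659).
Then the next iterate is (x, y)₁ = (1.0417, -1.6341).
Re-evaluating at (1.0417, -1.6341): F = (-2.126839, -11.237885), so ‖F‖₂ = 11.4374.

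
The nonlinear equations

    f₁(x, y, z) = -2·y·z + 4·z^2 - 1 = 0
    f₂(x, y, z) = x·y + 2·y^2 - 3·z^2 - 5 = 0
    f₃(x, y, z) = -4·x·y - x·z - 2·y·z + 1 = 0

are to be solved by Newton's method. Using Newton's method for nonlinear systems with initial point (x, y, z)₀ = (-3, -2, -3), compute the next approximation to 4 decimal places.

(3.8715, -3.9720, -2.4416)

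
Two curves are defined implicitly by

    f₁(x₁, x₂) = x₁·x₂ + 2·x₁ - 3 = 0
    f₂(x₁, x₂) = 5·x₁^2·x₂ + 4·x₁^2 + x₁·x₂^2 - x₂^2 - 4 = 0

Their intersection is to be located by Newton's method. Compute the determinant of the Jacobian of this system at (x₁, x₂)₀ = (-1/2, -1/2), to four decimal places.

J = [[x₂ + 2, x₁], [10·x₁·x₂ + 8·x₁ + x₂^2, 5·x₁^2 + 2·x₁·x₂ - 2·x₂]].
At the point, J = [[1.5000, -0.5000], [-1.2500, 2.7500]].
det J = 3.5000.

3.5000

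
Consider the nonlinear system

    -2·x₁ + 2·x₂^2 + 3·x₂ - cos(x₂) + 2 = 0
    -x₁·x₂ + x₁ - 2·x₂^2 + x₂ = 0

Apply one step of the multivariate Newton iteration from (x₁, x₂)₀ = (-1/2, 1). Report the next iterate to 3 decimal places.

(1.662, 0.600)

At (-1/2, 1): F = (7.45970, -1.000).
Jacobian J = [[-2, 4·x₂ + sin(x₂) + 3], [-x₂ + 1, -x₁ - 4·x₂ + 1]].
At the point, J = [[-2.000, 7.84147], [0.000, -2.500]] (det J = 5.000).
Solving J·Δ = −F gives Δ = (2.162, -0.400).
Then the next iterate is (x₁, x₂)₁ = (1.662, 0.600).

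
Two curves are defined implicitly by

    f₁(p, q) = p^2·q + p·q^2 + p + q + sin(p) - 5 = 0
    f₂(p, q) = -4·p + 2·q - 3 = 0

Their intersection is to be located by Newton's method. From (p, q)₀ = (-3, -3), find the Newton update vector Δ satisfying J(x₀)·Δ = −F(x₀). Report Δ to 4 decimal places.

(1.2907, 1.0814)

At (-3, -3): F = (-65.141120, 3.0000).
Jacobian J = [[2·p·q + q^2 + cos(p) + 1, p^2 + 2·p·q + 1], [-4, 2]].
At the point, J = [[27.010008, 28.0000], [-4.0000, 2.0000]] (det J = 166.020015).
Solving J·Δ = −F gives Δ = (1.2907, 1.0814).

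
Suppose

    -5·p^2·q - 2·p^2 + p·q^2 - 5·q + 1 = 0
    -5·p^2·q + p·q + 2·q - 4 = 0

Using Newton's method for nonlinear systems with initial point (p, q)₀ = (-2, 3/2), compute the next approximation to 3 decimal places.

(-1.569, 0.480)

At (-2, 3/2): F = (-49.000, -34.000).
Jacobian J = [[-10·p·q - 4·p + q^2, -5·p^2 + 2·p·q - 5], [-10·p·q + q, -5·p^2 + p + 2]].
At the point, J = [[40.250, -31.000], [31.500, -20.000]] (det J = 171.500).
Solving J·Δ = −F gives Δ = (0.431, -1.020).
Then the next iterate is (p, q)₁ = (-1.569, 0.480).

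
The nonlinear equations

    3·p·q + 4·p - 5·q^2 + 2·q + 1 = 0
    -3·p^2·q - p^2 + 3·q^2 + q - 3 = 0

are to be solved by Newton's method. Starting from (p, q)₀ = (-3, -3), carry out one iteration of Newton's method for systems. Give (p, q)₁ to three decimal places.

(-2.548, -1.380)

At (-3, -3): F = (-35.000, 93.000).
Jacobian J = [[3·q + 4, 3·p - 10·q + 2], [-6·p·q - 2·p, -3·p^2 + 6·q + 1]].
At the point, J = [[-5.000, 23.000], [-48.000, -44.000]] (det J = 1324.000).
Solving J·Δ = −F gives Δ = (0.452, 1.620).
Then the next iterate is (p, q)₁ = (-2.548, -1.380).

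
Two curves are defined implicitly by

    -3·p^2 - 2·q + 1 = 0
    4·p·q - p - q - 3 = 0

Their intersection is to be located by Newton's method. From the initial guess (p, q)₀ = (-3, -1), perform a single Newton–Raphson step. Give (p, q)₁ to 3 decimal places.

(-1.615, -0.533)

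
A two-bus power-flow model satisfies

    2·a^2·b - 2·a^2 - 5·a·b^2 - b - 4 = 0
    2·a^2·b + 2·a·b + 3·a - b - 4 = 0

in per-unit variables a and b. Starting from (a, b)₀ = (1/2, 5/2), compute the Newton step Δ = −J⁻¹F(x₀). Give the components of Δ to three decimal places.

At (1/2, 5/2): F = (-21.375, -1.250).
Jacobian J = [[4·a·b - 4·a - 5·b^2, 2·a^2 - 10·a·b - 1], [4·a·b + 2·b + 3, 2·a^2 + 2·a - 1]].
At the point, J = [[-28.250, -13.000], [13.000, 0.500]] (det J = 154.875).
Solving J·Δ = −F gives Δ = (0.174, -2.022).

(0.174, -2.022)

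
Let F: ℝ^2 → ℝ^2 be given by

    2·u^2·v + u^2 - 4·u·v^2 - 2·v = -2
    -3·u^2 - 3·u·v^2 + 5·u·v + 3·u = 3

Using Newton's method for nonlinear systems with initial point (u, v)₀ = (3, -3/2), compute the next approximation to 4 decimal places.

(0.4413, -1.7641)

At (3, -3/2): F = (-40.0000, -63.7500).
Jacobian J = [[4·u·v + 2·u - 4·v^2, 2·u^2 - 8·u·v - 2], [-6·u - 3·v^2 + 5·v + 3, -6·u·v + 5·u]].
At the point, J = [[-21.0000, 52.0000], [-29.2500, 42.0000]] (det J = 639.0000).
Solving J·Δ = −F gives Δ = (-2.5587, -0.2641).
Then the next iterate is (u, v)₁ = (0.4413, -1.7641).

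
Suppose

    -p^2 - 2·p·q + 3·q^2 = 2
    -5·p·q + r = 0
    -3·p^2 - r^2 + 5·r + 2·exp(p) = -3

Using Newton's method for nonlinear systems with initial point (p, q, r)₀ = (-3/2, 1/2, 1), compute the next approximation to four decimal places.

(-0.6388, 0.5463, -1.9439)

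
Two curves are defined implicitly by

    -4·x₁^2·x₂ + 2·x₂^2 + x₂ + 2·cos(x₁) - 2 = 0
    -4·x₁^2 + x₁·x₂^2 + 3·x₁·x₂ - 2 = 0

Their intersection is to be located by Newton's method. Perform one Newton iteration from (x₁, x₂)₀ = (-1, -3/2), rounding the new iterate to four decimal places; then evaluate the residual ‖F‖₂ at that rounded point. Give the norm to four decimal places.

3.3039

At (-1, -3/2): F = (8.080605, -3.7500).
Jacobian J = [[-8·x₁·x₂ - 2·sin(x₁), -4·x₁^2 + 4·x₂ + 1], [-8·x₁ + x₂^2 + 3·x₂, 2·x₁·x₂ + 3·x₁]].
At the point, J = [[-10.317058, -9.0000], [5.7500, 0.0000]] (det J = 51.7500).
Solving J·Δ = −F gives Δ = (0.6522, 0.1502).
Then the next iterate is (x₁, x₂)₁ = (-0.3478, -1.3498).
Re-evaluating at (-0.3478, -1.3498): F = (2.827483, -1.709156), so ‖F‖₂ = 3.3039.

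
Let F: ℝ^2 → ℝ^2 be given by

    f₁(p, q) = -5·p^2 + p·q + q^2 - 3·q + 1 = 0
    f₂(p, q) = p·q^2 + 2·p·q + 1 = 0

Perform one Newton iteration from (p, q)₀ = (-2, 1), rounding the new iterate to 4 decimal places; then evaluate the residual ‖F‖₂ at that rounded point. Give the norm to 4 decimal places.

5.9249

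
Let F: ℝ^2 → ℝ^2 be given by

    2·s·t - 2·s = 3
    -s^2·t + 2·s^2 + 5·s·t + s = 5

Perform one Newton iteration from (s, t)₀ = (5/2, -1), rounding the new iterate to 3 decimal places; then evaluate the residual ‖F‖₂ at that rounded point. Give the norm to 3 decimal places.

4.559

At (5/2, -1): F = (-13.000, 3.750).
Jacobian J = [[2·t - 2, 2·s], [-2·s·t + 4·s + 5·t + 1, -s^2 + 5·s]].
At the point, J = [[-4.000, 5.000], [11.000, 6.250]] (det J = -80.000).
Solving J·Δ = −F gives Δ = (-1.250, 1.600).
Then the next iterate is (s, t)₁ = (1.250, 0.600).
Re-evaluating at (1.250, 0.600): F = (-4.000, 2.18750), so ‖F‖₂ = 4.559.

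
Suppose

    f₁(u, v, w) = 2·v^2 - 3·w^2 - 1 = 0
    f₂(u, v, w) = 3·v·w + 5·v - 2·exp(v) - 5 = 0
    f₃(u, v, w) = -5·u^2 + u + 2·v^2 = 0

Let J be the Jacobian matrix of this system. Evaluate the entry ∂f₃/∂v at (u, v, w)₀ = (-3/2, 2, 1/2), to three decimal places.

∂f₃/∂v = 4·v.
At (-3/2, 2, 1/2) this is 8.000.

8.000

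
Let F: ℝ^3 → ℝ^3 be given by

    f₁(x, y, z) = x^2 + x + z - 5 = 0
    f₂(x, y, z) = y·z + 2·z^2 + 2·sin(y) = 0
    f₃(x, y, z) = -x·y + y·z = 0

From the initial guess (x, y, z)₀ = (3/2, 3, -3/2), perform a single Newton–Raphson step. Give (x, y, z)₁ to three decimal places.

At (3/2, 3, -3/2): F = (-2.750, 0.28224, -9.000).
Jacobian J = [[2·x + 1, 0, 1], [0, z + 2·cos(y), y + 4·z], [-y, -x + z, y]].
At the point, J = [[4.000, 0.000, 1.000], [0.000, -3.47998, -3.000], [-3.000, -3.000, 3.000]] (det J = -88.19977).
Solving J·Δ = −F gives Δ = (0.241, -1.457, 1.784).
Then the next iterate is (x, y, z)₁ = (1.741, 1.543, 0.284).

(1.741, 1.543, 0.284)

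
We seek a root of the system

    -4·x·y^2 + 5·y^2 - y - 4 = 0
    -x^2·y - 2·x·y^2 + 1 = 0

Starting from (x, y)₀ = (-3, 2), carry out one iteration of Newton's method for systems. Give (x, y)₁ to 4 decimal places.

(-2.0925, 1.2913)

At (-3, 2): F = (62.0000, 7.0000).
Jacobian J = [[-4·y^2, -8·x·y + 10·y - 1], [-2·x·y - 2·y^2, -x^2 - 4·x·y]].
At the point, J = [[-16.0000, 67.0000], [4.0000, 15.0000]] (det J = -508.0000).
Solving J·Δ = −F gives Δ = (0.9075, -0.7087).
Then the next iterate is (x, y)₁ = (-2.0925, 1.2913).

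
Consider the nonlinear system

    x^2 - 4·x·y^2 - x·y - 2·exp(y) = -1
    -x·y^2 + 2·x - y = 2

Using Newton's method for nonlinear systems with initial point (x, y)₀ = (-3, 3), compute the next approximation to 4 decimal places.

At (-3, 3): F = (86.828926, 16.0000).
Jacobian J = [[2·x - 4·y^2 - y, -8·x·y - x - 2·exp(y)], [-y^2 + 2, -2·x·y - 1]].
At the point, J = [[-45.0000, 34.828926], [-7.0000, 17.0000]] (det J = -521.197517).
Solving J·Δ = −F gives Δ = (1.7629, -0.2153).
Then the next iterate is (x, y)₁ = (-1.2371, 2.7847).

(-1.2371, 2.7847)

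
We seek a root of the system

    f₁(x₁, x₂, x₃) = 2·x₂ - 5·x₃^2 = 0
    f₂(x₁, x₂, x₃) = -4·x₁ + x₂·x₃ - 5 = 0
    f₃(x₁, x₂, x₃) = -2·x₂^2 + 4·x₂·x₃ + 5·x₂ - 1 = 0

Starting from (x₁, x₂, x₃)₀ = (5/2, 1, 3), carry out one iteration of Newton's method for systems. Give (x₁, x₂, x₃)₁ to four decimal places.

(-1.3361, 0.3769, 1.5251)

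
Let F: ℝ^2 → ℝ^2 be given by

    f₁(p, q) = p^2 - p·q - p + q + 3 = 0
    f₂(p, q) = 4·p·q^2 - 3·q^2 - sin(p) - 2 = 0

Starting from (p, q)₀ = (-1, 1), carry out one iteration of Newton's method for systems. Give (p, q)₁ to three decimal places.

(0.664, 0.829)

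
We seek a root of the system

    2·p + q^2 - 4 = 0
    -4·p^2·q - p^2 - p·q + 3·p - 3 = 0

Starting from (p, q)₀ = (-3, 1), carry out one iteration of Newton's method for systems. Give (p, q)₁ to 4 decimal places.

At (-3, 1): F = (-9.0000, -54.0000).
Jacobian J = [[2, 2·q], [-8·p·q - 2·p - q + 3, -4·p^2 - p]].
At the point, J = [[2.0000, 2.0000], [32.0000, -33.0000]] (det J = -130.0000).
Solving J·Δ = −F gives Δ = (3.1154, 1.3846).
Then the next iterate is (p, q)₁ = (0.1154, 2.3846).

(0.1154, 2.3846)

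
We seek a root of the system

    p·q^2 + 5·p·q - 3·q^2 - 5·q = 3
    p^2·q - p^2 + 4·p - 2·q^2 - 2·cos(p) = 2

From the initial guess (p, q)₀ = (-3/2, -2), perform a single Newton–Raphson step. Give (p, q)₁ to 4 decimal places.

At (-3/2, -2): F = (4.0000, -22.891474).
Jacobian J = [[q^2 + 5·q, 2·p·q + 5·p - 6·q - 5], [2·p·q - 2·p + 2·sin(p) + 4, p^2 - 4·q]].
At the point, J = [[-6.0000, 5.5000], [11.005010, 10.2500]] (det J = -122.027555).
Solving J·Δ = −F gives Δ = (1.3677, 0.7648).
Then the next iterate is (p, q)₁ = (-0.1323, -1.2352).

(-0.1323, -1.2352)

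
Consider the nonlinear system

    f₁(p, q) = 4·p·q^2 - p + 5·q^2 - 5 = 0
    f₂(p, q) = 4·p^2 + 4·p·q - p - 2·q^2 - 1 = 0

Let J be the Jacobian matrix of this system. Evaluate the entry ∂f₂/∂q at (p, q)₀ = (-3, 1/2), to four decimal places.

∂f₂/∂q = 4·p - 4·q.
At (-3, 1/2) this is -14.0000.

-14.0000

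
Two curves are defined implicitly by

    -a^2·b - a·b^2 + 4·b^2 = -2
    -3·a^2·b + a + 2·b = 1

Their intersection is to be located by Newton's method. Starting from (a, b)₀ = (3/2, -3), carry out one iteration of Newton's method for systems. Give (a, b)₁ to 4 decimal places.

At (3/2, -3): F = (31.2500, 14.7500).
Jacobian J = [[-2·a·b - b^2, -a^2 - 2·a·b + 8·b], [-6·a·b + 1, -3·a^2 + 2]].
At the point, J = [[0.0000, -17.2500], [28.0000, -4.7500]] (det J = 483.0000).
Solving J·Δ = −F gives Δ = (-0.2195, 1.8116).
Then the next iterate is (a, b)₁ = (1.2805, -1.1884).

(1.2805, -1.1884)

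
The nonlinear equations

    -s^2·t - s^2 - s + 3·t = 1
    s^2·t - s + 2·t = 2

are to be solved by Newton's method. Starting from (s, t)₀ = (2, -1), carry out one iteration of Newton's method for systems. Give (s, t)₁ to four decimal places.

(-2.1818, -2.8182)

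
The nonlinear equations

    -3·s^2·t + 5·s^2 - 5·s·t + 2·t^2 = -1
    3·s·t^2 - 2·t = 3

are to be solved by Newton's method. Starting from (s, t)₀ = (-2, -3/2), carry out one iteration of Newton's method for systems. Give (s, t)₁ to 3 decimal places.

(-1.198, -0.995)

At (-2, -3/2): F = (28.500, -13.500).
Jacobian J = [[-6·s·t + 10·s - 5·t, -3·s^2 - 5·s + 4·t], [3·t^2, 6·s·t - 2]].
At the point, J = [[-30.500, -8.000], [6.750, 16.000]] (det J = -434.000).
Solving J·Δ = −F gives Δ = (0.802, 0.505).
Then the next iterate is (s, t)₁ = (-1.198, -0.995).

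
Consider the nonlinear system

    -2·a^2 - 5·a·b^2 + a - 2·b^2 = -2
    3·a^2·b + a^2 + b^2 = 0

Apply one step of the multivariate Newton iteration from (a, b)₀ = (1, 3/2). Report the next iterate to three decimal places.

(0.490, 1.144)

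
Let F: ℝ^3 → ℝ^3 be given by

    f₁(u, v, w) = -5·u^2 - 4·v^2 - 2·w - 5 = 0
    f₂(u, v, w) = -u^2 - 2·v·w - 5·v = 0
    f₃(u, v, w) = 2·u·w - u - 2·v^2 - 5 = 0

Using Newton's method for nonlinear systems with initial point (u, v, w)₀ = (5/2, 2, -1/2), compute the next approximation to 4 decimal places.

(2.0918, -0.4958, -1.0565)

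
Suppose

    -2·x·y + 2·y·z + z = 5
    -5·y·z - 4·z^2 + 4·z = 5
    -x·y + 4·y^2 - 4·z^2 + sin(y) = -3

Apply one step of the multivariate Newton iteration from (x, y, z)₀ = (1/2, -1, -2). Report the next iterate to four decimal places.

(5.5982, 0.4427, -1.0171)

At (1/2, -1, -2): F = (-2.0000, -39.0000, -9.341471).
Jacobian J = [[-2·y, -2·x + 2·z, 2·y + 1], [0, -5·z, -5·y - 8·z + 4], [-y, -x + 8·y + cos(y), -8·z]].
At the point, J = [[2.0000, -5.0000, -1.0000], [0.0000, 10.0000, 25.0000], [1.0000, -7.959698, 16.0000]] (det J = 602.984885).
Solving J·Δ = −F gives Δ = (5.0982, 1.4427, 0.9829).
Then the next iterate is (x, y, z)₁ = (5.5982, 0.4427, -1.0171).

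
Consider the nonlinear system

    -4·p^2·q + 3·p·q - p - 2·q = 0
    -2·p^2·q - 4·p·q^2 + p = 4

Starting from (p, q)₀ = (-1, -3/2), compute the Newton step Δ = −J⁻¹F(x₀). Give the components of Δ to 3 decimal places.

(1.176, -0.676)

At (-1, -3/2): F = (14.500, 7.000).
Jacobian J = [[-8·p·q + 3·q - 1, -4·p^2 + 3·p - 2], [-4·p·q - 4·q^2 + 1, -2·p^2 - 8·p·q]].
At the point, J = [[-17.500, -9.000], [-14.000, -14.000]] (det J = 119.000).
Solving J·Δ = −F gives Δ = (1.176, -0.676).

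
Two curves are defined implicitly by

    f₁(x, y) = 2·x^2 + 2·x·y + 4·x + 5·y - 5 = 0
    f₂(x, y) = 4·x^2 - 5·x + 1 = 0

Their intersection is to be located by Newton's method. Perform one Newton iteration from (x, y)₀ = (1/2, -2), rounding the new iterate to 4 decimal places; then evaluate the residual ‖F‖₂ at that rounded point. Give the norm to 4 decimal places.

At (1/2, -2): F = (-14.5000, -0.5000).
Jacobian J = [[4·x + 2·y + 4, 2·x + 5], [8·x - 5, 0]].
At the point, J = [[2.0000, 6.0000], [-1.0000, 0.0000]] (det J = 6.0000).
Solving J·Δ = −F gives Δ = (-0.5000, 2.5833).
Then the next iterate is (x, y)₁ = (0.0000, 0.5833).
Re-evaluating at (0.0000, 0.5833): F = (-2.0835, 1.0000), so ‖F‖₂ = 2.3111.

2.3111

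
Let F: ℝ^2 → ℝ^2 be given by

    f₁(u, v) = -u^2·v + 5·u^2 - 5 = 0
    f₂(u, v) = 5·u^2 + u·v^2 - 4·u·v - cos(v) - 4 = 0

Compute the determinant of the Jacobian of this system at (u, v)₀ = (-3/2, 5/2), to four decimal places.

-35.4260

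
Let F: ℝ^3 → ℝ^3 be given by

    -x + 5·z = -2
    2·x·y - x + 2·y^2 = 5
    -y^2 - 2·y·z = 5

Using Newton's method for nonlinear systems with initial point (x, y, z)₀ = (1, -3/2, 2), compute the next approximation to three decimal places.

(5.203, -6.828, 0.641)

At (1, -3/2, 2): F = (11.000, -4.500, -1.250).
Jacobian J = [[-1, 0, 5], [2·y - 1, 2·x + 4·y, 0], [0, -2·y - 2·z, -2·y]].
At the point, J = [[-1.000, 0.000, 5.000], [-4.000, -4.000, 0.000], [0.000, -1.000, 3.000]] (det J = 32.000).
Solving J·Δ = −F gives Δ = (4.203, -5.328, -1.359).
Then the next iterate is (x, y, z)₁ = (5.203, -6.828, 0.641).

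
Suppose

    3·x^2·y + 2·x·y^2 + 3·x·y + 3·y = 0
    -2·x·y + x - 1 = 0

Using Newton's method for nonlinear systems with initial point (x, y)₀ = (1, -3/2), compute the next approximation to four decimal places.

(-0.5000, -3.0000)

At (1, -3/2): F = (-9.0000, 3.0000).
Jacobian J = [[6·x·y + 2·y^2 + 3·y, 3·x^2 + 4·x·y + 3·x + 3], [-2·y + 1, -2·x]].
At the point, J = [[-9.0000, 3.0000], [4.0000, -2.0000]] (det J = 6.0000).
Solving J·Δ = −F gives Δ = (-1.5000, -1.5000).
Then the next iterate is (x, y)₁ = (-0.5000, -3.0000).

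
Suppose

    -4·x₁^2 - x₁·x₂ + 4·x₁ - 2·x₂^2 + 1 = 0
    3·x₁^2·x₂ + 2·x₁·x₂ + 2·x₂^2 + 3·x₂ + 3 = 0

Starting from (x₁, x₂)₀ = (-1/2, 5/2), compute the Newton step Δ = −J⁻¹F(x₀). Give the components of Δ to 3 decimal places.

(-0.941, -1.939)

At (-1/2, 5/2): F = (-13.250, 22.375).
Jacobian J = [[-8·x₁ - x₂ + 4, -x₁ - 4·x₂], [6·x₁·x₂ + 2·x₂, 3·x₁^2 + 2·x₁ + 4·x₂ + 3]].
At the point, J = [[5.500, -9.500], [-2.500, 12.750]] (det J = 46.375).
Solving J·Δ = −F gives Δ = (-0.941, -1.939).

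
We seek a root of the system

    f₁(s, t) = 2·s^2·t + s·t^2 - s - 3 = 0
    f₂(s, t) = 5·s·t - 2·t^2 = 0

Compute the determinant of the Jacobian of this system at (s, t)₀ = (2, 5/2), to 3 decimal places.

J = [[4·s·t + t^2 - 1, 2·s^2 + 2·s·t], [5·t, 5·s - 4·t]].
At the point, J = [[25.250, 18.000], [12.500, 0.000]].
det J = -225.000.

-225.000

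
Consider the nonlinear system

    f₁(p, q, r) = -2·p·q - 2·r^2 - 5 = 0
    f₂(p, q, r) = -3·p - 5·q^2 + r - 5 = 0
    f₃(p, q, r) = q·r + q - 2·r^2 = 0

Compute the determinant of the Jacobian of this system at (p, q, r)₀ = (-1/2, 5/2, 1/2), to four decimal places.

80.5000

J = [[-2·q, -2·p, -4·r], [-3, -10·q, 1], [0, r + 1, q - 4·r]].
At the point, J = [[-5.0000, 1.0000, -2.0000], [-3.0000, -25.0000, 1.0000], [0.0000, 1.5000, 0.5000]].
det J = 80.5000.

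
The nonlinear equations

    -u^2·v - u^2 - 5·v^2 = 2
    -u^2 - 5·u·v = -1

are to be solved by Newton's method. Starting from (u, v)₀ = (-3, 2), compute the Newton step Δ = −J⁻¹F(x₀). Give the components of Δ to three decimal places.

(0.630, -1.299)

At (-3, 2): F = (-49.000, 22.000).
Jacobian J = [[-2·u·v - 2·u, -u^2 - 10·v], [-2·u - 5·v, -5·u]].
At the point, J = [[18.000, -29.000], [-4.000, 15.000]] (det J = 154.000).
Solving J·Δ = −F gives Δ = (0.630, -1.299).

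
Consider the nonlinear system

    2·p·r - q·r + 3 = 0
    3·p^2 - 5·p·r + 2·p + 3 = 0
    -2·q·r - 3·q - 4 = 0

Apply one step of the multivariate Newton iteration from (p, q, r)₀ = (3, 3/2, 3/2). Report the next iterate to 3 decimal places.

At (3, 3/2, 3/2): F = (9.750, 13.500, -13.000).
Jacobian J = [[2·r, -r, 2·p - q], [6·p - 5·r + 2, 0, -5·p], [0, -2·r - 3, -2·q]].
At the point, J = [[3.000, -1.500, 4.500], [12.500, 0.000, -15.000], [0.000, -6.000, -3.000]] (det J = -663.750).
Solving J·Δ = −F gives Δ = (-2.403, -1.615, -1.103).
Then the next iterate is (p, q, r)₁ = (0.597, -0.115, 0.397).

(0.597, -0.115, 0.397)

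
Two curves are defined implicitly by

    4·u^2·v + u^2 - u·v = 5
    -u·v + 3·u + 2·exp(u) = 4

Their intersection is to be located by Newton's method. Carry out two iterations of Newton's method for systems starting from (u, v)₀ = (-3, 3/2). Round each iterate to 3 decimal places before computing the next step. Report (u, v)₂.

At (-3, 3/2): F = (62.500, -8.40043).
Jacobian J = [[8·u·v + 2·u - v, 4·u^2 - u], [-v + 2·exp(u) + 3, -u]].
At the point, J = [[-43.500, 39.000], [1.59957, 3.000]] (det J = -192.88339).
Solving J·Δ = −F gives Δ = (2.671, 1.376).
Then the next iterate is (u, v)₁ = (-0.329, 2.876).
Round to (-0.329, 2.876) and repeat: F = (-2.70035, -2.60151), J = [[-11.10363, 0.76196], [1.56329, 0.329]].
Δ = (0.226, 6.834), so (u, v)₂ = (-0.103, 9.710).

(-0.103, 9.710)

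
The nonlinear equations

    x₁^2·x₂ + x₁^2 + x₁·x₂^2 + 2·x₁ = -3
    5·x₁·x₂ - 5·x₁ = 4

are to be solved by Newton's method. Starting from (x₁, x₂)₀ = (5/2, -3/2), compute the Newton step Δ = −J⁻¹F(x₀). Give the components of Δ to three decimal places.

At (5/2, -3/2): F = (10.500, -35.250).
Jacobian J = [[2·x₁·x₂ + 2·x₁ + x₂^2 + 2, x₁^2 + 2·x₁·x₂], [5·x₂ - 5, 5·x₁]].
At the point, J = [[1.750, -1.250], [-12.500, 12.500]] (det J = 6.250).
Solving J·Δ = −F gives Δ = (-13.950, -11.130).

(-13.950, -11.130)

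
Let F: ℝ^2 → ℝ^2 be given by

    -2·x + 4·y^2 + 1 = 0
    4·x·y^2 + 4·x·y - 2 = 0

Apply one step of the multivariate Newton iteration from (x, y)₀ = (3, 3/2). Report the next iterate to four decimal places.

At (3, 3/2): F = (4.0000, 43.0000).
Jacobian J = [[-2, 8·y], [4·y^2 + 4·y, 8·x·y + 4·x]].
At the point, J = [[-2.0000, 12.0000], [15.0000, 48.0000]] (det J = -276.0000).
Solving J·Δ = −F gives Δ = (-1.1739, -0.5290).
Then the next iterate is (x, y)₁ = (1.8261, 0.9710).

(1.8261, 0.9710)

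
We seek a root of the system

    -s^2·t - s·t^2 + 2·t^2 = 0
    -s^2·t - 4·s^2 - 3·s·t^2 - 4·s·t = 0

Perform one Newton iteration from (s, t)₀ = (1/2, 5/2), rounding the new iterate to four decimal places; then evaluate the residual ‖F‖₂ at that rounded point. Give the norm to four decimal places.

At (1/2, 5/2): F = (8.7500, -16.0000).
Jacobian J = [[-2·s·t - t^2, -s^2 - 2·s·t + 4·t], [-2·s·t - 8·s - 3·t^2 - 4·t, -s^2 - 6·s·t - 4·s]].
At the point, J = [[-8.7500, 7.2500], [-35.2500, -9.7500]] (det J = 340.8750).
Solving J·Δ = −F gives Δ = (-0.0900, -1.3155).
Then the next iterate is (s, t)₁ = (0.4100, 1.1845).
Re-evaluating at (0.4100, 1.1845): F = (2.031720, -4.539834), so ‖F‖₂ = 4.9737.

4.9737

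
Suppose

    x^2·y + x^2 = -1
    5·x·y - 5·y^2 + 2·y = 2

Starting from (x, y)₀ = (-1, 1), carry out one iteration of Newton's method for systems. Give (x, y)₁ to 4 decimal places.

(-0.3830, 0.4681)

At (-1, 1): F = (3.0000, -10.0000).
Jacobian J = [[2·x·y + 2·x, x^2], [5·y, 5·x - 10·y + 2]].
At the point, J = [[-4.0000, 1.0000], [5.0000, -13.0000]] (det J = 47.0000).
Solving J·Δ = −F gives Δ = (0.6170, -0.5319).
Then the next iterate is (x, y)₁ = (-0.3830, 0.4681).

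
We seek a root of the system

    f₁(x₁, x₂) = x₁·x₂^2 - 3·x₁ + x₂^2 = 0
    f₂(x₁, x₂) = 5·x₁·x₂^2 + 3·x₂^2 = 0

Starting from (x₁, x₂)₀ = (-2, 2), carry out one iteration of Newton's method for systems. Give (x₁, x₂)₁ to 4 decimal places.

(1.2308, 3.3077)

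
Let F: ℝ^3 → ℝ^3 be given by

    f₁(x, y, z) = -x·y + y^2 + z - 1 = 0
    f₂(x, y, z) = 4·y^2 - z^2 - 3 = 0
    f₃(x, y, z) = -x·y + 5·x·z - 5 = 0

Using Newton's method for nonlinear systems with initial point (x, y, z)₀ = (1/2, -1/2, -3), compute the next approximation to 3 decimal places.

(-0.225, -2.935, -2.790)

At (1/2, -1/2, -3): F = (-3.500, -11.000, -12.250).
Jacobian J = [[-y, -x + 2·y, 1], [0, 8·y, -2·z], [-y + 5·z, -x, 5·x]].
At the point, J = [[0.500, -1.500, 1.000], [0.000, -4.000, 6.000], [-14.500, -0.500, 2.500]] (det J = 69.000).
Solving J·Δ = −F gives Δ = (-0.725, -2.435, 0.210).
Then the next iterate is (x, y, z)₁ = (-0.225, -2.935, -2.790).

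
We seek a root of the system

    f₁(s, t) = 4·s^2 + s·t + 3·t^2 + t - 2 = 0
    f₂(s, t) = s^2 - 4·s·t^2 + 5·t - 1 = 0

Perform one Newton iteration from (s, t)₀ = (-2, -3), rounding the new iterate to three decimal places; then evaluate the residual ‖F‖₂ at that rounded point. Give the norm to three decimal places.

8614.844

At (-2, -3): F = (44.000, 60.000).
Jacobian J = [[8·s + t, s + 6·t + 1], [2·s - 4·t^2, -8·s·t + 5]].
At the point, J = [[-19.000, -19.000], [-40.000, -43.000]] (det J = 57.000).
Solving J·Δ = −F gives Δ = (13.193, -10.877).
Then the next iterate is (s, t)₁ = (11.193, -13.877).
Re-evaluating at (11.193, -13.877): F = (907.64412, -8566.89634), so ‖F‖₂ = 8614.844.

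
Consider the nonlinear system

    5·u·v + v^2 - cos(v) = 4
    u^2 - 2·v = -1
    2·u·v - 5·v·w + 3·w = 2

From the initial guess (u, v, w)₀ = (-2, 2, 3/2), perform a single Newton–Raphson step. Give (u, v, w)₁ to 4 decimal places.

(-0.9035, 0.3070, 1.9794)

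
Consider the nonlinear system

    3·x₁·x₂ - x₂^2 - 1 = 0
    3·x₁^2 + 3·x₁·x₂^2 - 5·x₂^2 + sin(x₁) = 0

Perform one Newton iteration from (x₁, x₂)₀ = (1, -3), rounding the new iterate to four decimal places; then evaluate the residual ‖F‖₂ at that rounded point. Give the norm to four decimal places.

4.9836

At (1, -3): F = (-19.0000, -14.158529).
Jacobian J = [[3·x₂, 3·x₁ - 2·x₂], [6·x₁ + 3·x₂^2 + cos(x₁), 6·x₁·x₂ - 10·x₂]].
At the point, J = [[-9.0000, 9.0000], [33.540302, 12.0000]] (det J = -409.862721).
Solving J·Δ = −F gives Δ = (-0.2454, 1.8657).
Then the next iterate is (x₁, x₂)₁ = (0.7546, -1.1343).
Re-evaluating at (0.7546, -1.1343): F = (-4.854465, -1.127234), so ‖F‖₂ = 4.9836.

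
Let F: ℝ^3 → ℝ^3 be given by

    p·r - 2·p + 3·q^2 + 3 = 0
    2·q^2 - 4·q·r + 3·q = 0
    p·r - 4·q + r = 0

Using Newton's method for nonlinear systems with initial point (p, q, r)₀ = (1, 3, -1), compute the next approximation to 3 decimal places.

At (1, 3, -1): F = (27.000, 39.000, -14.000).
Jacobian J = [[r - 2, 6·q, p], [0, 4·q - 4·r + 3, -4·q], [r, -4, p + 1]].
At the point, J = [[-3.000, 18.000, 1.000], [0.000, 19.000, -12.000], [-1.000, -4.000, 2.000]] (det J = 265.000).
Solving J·Δ = −F gives Δ = (-5.509, -2.389, -0.532).
Then the next iterate is (p, q, r)₁ = (-4.509, 0.611, -1.532).

(-4.509, 0.611, -1.532)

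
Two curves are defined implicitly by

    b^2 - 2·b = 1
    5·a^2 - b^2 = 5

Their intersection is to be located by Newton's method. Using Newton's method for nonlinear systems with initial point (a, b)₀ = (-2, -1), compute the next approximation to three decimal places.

At (-2, -1): F = (2.000, 14.000).
Jacobian J = [[0, 2·b - 2], [10·a, -2·b]].
At the point, J = [[0.000, -4.000], [-20.000, 2.000]] (det J = -80.000).
Solving J·Δ = −F gives Δ = (0.750, 0.500).
Then the next iterate is (a, b)₁ = (-1.250, -0.500).

(-1.250, -0.500)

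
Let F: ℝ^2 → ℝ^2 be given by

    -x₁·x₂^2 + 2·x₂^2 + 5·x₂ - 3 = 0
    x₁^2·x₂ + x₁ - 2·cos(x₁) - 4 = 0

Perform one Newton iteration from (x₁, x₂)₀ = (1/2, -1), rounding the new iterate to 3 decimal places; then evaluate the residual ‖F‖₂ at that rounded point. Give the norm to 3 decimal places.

At (1/2, -1): F = (-6.500, -5.50517).
Jacobian J = [[-x₂^2, -2·x₁·x₂ + 4·x₂ + 5], [2·x₁·x₂ + 2·sin(x₁) + 1, x₁^2]].
At the point, J = [[-1.000, 2.000], [0.95885, 0.250]] (det J = -2.16770).
Solving J·Δ = −F gives Δ = (4.330, 5.415).
Then the next iterate is (x₁, x₂)₁ = (4.830, 4.415).
Re-evaluating at (4.830, 4.415): F = (-36.08800, 103.59241), so ‖F‖₂ = 109.698.

109.698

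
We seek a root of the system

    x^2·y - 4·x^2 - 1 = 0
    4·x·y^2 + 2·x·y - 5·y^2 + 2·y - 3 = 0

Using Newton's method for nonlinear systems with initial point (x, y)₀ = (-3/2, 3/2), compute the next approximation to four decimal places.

(-0.4679, 1.0040)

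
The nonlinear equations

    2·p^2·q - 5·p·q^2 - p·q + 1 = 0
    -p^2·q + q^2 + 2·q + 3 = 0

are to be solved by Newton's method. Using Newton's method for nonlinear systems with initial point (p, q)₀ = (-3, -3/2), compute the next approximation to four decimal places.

(-1.8425, -0.9667)

At (-3, -3/2): F = (3.2500, 15.7500).
Jacobian J = [[4·p·q - 5·q^2 - q, 2·p^2 - 10·p·q - p], [-2·p·q, -p^2 + 2·q + 2]].
At the point, J = [[8.2500, -24.0000], [-9.0000, -10.0000]] (det J = -298.5000).
Solving J·Δ = −F gives Δ = (1.1575, 0.5333).
Then the next iterate is (p, q)₁ = (-1.8425, -0.9667).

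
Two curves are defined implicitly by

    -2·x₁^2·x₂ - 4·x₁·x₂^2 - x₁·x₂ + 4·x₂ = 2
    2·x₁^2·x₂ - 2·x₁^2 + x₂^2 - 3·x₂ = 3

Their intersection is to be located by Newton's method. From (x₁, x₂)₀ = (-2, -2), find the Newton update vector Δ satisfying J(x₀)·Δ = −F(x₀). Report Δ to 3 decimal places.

(0.692, 0.389)

At (-2, -2): F = (34.000, -17.000).
Jacobian J = [[-4·x₁·x₂ - 4·x₂^2 - x₂, -2·x₁^2 - 8·x₁·x₂ - x₁ + 4], [4·x₁·x₂ - 4·x₁, 2·x₁^2 + 2·x₂ - 3]].
At the point, J = [[-30.000, -34.000], [24.000, 1.000]] (det J = 786.000).
Solving J·Δ = −F gives Δ = (0.692, 0.389).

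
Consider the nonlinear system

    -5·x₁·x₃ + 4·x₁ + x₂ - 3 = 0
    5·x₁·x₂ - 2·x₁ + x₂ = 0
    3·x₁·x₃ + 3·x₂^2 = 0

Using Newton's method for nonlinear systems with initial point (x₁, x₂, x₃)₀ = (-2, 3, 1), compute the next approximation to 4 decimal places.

At (-2, 3, 1): F = (2.0000, -23.0000, 21.0000).
Jacobian J = [[-5·x₃ + 4, 1, -5·x₁], [5·x₂ - 2, 5·x₁ + 1, 0], [3·x₃, 6·x₂, 3·x₁]].
At the point, J = [[-1.0000, 1.0000, 10.0000], [13.0000, -9.0000, 0.0000], [3.0000, 18.0000, -6.0000]] (det J = 2634.0000).
Solving J·Δ = −F gives Δ = (0.8656, -1.3052, 0.0171).
Then the next iterate is (x₁, x₂, x₃)₁ = (-1.1344, 1.6948, 1.0171).

(-1.1344, 1.6948, 1.0171)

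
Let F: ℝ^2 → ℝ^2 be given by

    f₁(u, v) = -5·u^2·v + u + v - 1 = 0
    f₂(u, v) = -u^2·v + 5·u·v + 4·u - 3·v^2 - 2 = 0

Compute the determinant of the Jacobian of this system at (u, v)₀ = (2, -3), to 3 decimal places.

1483.000

J = [[-10·u·v + 1, -5·u^2 + 1], [-2·u·v + 5·v + 4, -u^2 + 5·u - 6·v]].
At the point, J = [[61.000, -19.000], [1.000, 24.000]].
det J = 1483.000.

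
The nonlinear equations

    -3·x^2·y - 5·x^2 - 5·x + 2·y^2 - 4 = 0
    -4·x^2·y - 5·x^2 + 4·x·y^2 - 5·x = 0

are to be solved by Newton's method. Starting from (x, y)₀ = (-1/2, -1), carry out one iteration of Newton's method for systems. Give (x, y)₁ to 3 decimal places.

At (-1/2, -1): F = (0.000, 0.250).
Jacobian J = [[-6·x·y - 10·x - 5, -3·x^2 + 4·y], [-8·x·y - 10·x + 4·y^2 - 5, -4·x^2 + 8·x·y]].
At the point, J = [[-3.000, -4.750], [0.000, 3.000]] (det J = -9.000).
Solving J·Δ = −F gives Δ = (0.132, -0.083).
Then the next iterate is (x, y)₁ = (-0.368, -1.083).

(-0.368, -1.083)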